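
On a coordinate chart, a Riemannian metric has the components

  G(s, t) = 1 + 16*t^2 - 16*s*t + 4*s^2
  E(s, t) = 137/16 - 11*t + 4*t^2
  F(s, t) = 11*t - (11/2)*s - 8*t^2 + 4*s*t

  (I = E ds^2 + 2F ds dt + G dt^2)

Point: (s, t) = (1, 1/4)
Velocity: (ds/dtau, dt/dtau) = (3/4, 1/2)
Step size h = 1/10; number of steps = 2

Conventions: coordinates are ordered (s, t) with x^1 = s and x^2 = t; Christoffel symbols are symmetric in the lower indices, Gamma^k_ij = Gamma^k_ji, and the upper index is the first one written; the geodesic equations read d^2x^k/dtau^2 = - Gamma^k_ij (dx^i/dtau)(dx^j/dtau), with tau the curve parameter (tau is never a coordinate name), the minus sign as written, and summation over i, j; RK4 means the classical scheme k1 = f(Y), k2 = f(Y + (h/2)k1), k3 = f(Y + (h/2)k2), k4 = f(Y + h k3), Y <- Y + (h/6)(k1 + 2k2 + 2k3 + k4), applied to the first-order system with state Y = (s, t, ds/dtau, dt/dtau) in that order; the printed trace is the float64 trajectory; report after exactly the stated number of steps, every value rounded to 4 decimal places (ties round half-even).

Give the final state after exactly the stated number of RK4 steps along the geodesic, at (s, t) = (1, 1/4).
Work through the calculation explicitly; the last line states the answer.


f(Y) = (ds/dtau, dt/dtau, -Gamma^s_ij Y'^i Y'^j, -Gamma^t_ij Y'^i Y'^j) with the Gammas evaluated at the stage position; h = 0.100000; intermediate values shown to 6 dp
step 0: s = 1.0000, t = 0.2500, ds/dtau = 0.7500, dt/dtau = 0.5000
step 1:
  k1: at (s, t) = (1.000000, 0.250000), (ds/dtau, dt/dtau) = (0.750000, 0.500000); Gamma_sss = 0.000000, Gamma_sst = -0.637168, Gamma_stt = 1.274336, Gamma_tss = 0.000000, Gamma_tst = 0.283186, Gamma_ttt = -0.566372; k1 = (0.750000, 0.500000, 0.159292, -0.070796)
  k2: at (s, t) = (1.037500, 0.275000), (ds/dtau, dt/dtau) = (0.757965, 0.496460); Gamma_sss = 0.000000, Gamma_sst = -0.647952, Gamma_stt = 1.295904, Gamma_tss = 0.000000, Gamma_tst = 0.287161, Gamma_ttt = -0.574321; k2 = (0.757965, 0.496460, 0.168243, -0.074562)
  k3: at (s, t) = (1.037898, 0.274823), (ds/dtau, dt/dtau) = (0.758412, 0.496272); Gamma_sss = 0.000000, Gamma_sst = -0.647628, Gamma_stt = 1.295256, Gamma_tss = 0.000000, Gamma_tst = 0.287414, Gamma_ttt = -0.574827; k3 = (0.758412, 0.496272, 0.168503, -0.074781)
  k4: at (s, t) = (1.075841, 0.299627), (ds/dtau, dt/dtau) = (0.766850, 0.492522); Gamma_sss = 0.000000, Gamma_sst = -0.658299, Gamma_stt = 1.316599, Gamma_tss = 0.000000, Gamma_tst = 0.291747, Gamma_ttt = -0.583494; k4 = (0.766850, 0.492522, 0.177889, -0.078838)
  Y <- Y + (h/6)(k1 + 2k2 + 2k3 + k4): s = 1.0758, t = 0.2996, ds/dtau = 0.7668, dt/dtau = 0.4925
step 2:
  k1: at (s, t) = (1.075827, 0.299633), (ds/dtau, dt/dtau) = (0.766845, 0.492528); Gamma_sss = 0.000000, Gamma_sst = -0.658311, Gamma_stt = 1.316622, Gamma_tss = 0.000000, Gamma_tst = 0.291738, Gamma_ttt = -0.583475; k1 = (0.766845, 0.492528, 0.177887, -0.078833)
  k2: at (s, t) = (1.114169, 0.324260), (ds/dtau, dt/dtau) = (0.775739, 0.488586); Gamma_sss = 0.000000, Gamma_sst = -0.668884, Gamma_stt = 1.337768, Gamma_tss = 0.000000, Gamma_tst = 0.296425, Gamma_ttt = -0.592850; k2 = (0.775739, 0.488586, 0.187687, -0.083176)
  k3: at (s, t) = (1.114614, 0.324062), (ds/dtau, dt/dtau) = (0.776229, 0.488369); Gamma_sss = 0.000000, Gamma_sst = -0.668501, Gamma_stt = 1.337001, Gamma_tss = 0.000000, Gamma_tst = 0.296733, Gamma_ttt = -0.593466; k3 = (0.776229, 0.488369, 0.187958, -0.083431)
  k4: at (s, t) = (1.153450, 0.348470), (ds/dtau, dt/dtau) = (0.785640, 0.484185); Gamma_sss = 0.000000, Gamma_sst = -0.678848, Gamma_stt = 1.357696, Gamma_tss = 0.000000, Gamma_tst = 0.301891, Gamma_ttt = -0.603783; k4 = (0.785640, 0.484185, 0.198170, -0.088128)
  Y <- Y + (h/6)(k1 + 2k2 + 2k3 + k4): s = 1.1534, t = 0.3485, ds/dtau = 0.7856, dt/dtau = 0.4842

Answer: s = 1.1534, t = 0.3485, ds/dtau = 0.7856, dt/dtau = 0.4842


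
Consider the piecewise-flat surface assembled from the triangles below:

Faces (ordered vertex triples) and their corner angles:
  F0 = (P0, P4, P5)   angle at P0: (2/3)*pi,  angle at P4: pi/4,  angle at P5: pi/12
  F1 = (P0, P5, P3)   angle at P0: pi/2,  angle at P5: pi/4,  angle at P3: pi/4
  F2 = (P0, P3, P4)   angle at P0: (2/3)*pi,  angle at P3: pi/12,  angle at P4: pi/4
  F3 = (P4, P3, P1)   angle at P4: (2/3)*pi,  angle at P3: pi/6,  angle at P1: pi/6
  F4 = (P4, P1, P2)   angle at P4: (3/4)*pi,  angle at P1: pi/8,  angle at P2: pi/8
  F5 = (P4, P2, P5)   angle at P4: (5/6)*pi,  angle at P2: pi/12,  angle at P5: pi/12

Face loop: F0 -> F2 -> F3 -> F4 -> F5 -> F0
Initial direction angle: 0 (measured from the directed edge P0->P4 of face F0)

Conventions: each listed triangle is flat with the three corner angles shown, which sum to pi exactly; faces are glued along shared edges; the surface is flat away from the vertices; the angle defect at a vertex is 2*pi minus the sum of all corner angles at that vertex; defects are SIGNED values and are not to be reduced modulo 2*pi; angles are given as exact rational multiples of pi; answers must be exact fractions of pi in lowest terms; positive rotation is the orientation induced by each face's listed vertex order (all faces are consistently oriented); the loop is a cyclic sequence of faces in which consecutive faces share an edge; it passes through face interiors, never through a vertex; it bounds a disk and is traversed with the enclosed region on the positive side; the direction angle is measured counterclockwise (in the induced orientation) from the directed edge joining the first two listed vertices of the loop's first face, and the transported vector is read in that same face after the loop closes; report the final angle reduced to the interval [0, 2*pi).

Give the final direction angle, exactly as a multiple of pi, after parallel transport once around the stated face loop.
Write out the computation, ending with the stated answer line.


enclosed vertex P4: corner angles sum to (11/4)*pi, defect = 2*pi - (11/4)*pi = (-3/4)*pi
transport around the loop rotates by the sum of enclosed defects; add to the initial angle mod 2*pi
final angle = 0 - (3/4)*pi = (5/4)*pi (mod 2*pi)

Answer: final direction angle = (5/4)*pi


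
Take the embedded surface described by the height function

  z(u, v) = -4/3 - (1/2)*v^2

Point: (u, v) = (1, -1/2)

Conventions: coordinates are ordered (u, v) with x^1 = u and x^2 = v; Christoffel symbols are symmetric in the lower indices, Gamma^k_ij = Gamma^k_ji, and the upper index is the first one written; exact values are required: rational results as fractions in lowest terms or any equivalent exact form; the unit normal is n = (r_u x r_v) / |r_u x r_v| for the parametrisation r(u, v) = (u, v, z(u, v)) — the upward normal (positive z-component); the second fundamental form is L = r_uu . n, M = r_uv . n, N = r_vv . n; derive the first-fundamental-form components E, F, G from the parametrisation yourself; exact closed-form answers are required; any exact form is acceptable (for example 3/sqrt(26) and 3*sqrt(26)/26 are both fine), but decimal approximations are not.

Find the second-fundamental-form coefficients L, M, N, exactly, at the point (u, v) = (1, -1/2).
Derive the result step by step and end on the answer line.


z_u = 0, z_v = 1/2, z_uu = 0, z_uv = 0, z_vv = -1
E = 1, F = 0, G = 5/4; answer radicand W^2 = 5/4
unnormalised second-form numerators: l = 0, m = 0, n = -1; L = l/sqrt(5/4), and similarly M = m/sqrt(W^2), N = n/sqrt(W^2)

Answer: L = 0, M = 0, N = -2*sqrt(5)/5


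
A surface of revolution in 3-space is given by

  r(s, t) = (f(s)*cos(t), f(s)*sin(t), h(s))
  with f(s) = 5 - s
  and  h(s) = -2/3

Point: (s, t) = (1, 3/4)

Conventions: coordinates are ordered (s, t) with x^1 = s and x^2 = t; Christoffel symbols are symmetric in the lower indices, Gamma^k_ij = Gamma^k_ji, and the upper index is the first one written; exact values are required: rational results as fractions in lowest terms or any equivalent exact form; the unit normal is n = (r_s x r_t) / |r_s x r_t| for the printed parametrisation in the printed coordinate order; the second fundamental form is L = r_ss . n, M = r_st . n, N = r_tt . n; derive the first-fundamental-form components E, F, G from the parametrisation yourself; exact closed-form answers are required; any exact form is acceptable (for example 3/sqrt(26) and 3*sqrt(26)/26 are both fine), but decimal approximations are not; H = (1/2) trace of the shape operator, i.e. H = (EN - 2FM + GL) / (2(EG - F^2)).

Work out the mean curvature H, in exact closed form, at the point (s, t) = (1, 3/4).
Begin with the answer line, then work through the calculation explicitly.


Answer: H = 0

f = 4, f' = -1, f'' = 0, h' = 0, h'' = 0
E = 1, F = 0, G = 16; answer radicand W^2 = 1
unnormalised second-form numerators: l = 0, m = 0, n = 0; L = l/sqrt(1), and similarly M = m/sqrt(W^2), N = n/sqrt(W^2)
H = (E*n - 2*F*m + G*l) / (2*(EG - F^2)*sqrt(W^2)); E*n - 2*F*m + G*l = 0, EG - F^2 = 16, so H = (0)/sqrt(1)


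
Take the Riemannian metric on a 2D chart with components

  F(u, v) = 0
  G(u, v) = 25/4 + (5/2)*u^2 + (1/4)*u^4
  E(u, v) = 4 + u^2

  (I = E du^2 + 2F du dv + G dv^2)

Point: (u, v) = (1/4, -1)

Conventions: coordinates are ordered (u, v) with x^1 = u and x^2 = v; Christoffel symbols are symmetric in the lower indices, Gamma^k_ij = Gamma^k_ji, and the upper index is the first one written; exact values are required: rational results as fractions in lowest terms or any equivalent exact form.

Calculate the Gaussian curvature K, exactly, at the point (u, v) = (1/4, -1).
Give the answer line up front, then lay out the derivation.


Answer: K = -32768/342225

E = 65/16, F = 0, G = 6561/1024, EG - F^2 = 426465/16384 at the point
E_u = 1/2, E_v = 0, F_u = 0, F_v = 0, G_u = 81/64, G_v = 0
E_vv = 0, F_uv = 0, G_uu = 83/16
Apply the Brioschi formula K = (det M1 - det M2)/(EG - F^2)^2 over the derivative matrices of E, F, G.
M1 = [[-E_vv/2 + F_uv - G_uu/2, E_u/2, F_u - E_v/2], [F_v - G_u/2, E, F], [G_v/2, F, G]] = [[-83/32, 1/4, 0], [-81/128, 65/16, 0], [0, 0, 6561/1024]]; det M1 = -17432577/262144
M2 = [[0, E_v/2, G_u/2], [E_v/2, E, F], [G_u/2, F, G]] = [[0, 0, 81/128], [0, 65/16, 0], [81/128, 0, 6561/1024]]; det M2 = -426465/262144
det M1 - det M2 = -531441/8192; K = -531441/8192 / (426465/16384)^2 = -32768/342225


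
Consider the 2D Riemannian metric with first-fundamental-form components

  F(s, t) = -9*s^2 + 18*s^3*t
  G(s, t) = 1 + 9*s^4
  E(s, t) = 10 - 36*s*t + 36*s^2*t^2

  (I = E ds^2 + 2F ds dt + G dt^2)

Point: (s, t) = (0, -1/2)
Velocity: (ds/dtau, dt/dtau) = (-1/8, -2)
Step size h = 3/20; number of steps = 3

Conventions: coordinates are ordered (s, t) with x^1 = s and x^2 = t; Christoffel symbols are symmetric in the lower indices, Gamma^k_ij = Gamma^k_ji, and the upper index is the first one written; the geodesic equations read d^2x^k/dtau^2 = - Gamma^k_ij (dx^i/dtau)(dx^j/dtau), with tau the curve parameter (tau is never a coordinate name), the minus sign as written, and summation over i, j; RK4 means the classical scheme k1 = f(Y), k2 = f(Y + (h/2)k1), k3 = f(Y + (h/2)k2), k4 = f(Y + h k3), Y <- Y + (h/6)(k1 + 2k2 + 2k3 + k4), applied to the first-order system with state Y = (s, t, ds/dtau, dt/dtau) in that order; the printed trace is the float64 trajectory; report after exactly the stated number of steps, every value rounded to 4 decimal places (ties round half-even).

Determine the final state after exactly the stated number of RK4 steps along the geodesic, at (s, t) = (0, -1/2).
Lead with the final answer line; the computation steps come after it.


Answer: s = -0.0609, t = -1.4000, ds/dtau = -0.1552, dt/dtau = -1.9999

f(Y) = (ds/dtau, dt/dtau, -Gamma^s_ij Y'^i Y'^j, -Gamma^t_ij Y'^i Y'^j) with the Gammas evaluated at the stage position; h = 0.150000; intermediate values shown to 6 dp
step 0: s = 0.0000, t = -0.5000, ds/dtau = -0.1250, dt/dtau = -2.0000
step 1:
  k1: at (s, t) = (0.000000, -0.500000), (ds/dtau, dt/dtau) = (-0.125000, -2.000000); Gamma_sss = 0.900000, Gamma_sst = 0.000000, Gamma_stt = 0.000000, Gamma_tss = 0.000000, Gamma_tst = 0.000000, Gamma_ttt = 0.000000; k1 = (-0.125000, -2.000000, -0.014063, 0.000000)
  k2: at (s, t) = (-0.009375, -0.650000), (ds/dtau, dt/dtau) = (-0.126055, -2.000000); Gamma_sss = 1.181502, Gamma_sst = 0.017041, Gamma_stt = 0.000000, Gamma_tss = -0.000105, Gamma_tst = -0.000002, Gamma_ttt = 0.000000; k2 = (-0.126055, -2.000000, -0.027366, 0.000002)
  k3: at (s, t) = (-0.009454, -0.650000), (ds/dtau, dt/dtau) = (-0.127052, -2.000000); Gamma_sss = 1.181600, Gamma_sst = 0.017186, Gamma_stt = 0.000000, Gamma_tss = -0.000107, Gamma_tst = -0.000002, Gamma_ttt = 0.000000; k3 = (-0.127052, -2.000000, -0.027808, 0.000003)
  k4: at (s, t) = (-0.019058, -0.800000), (ds/dtau, dt/dtau) = (-0.129171, -2.000000); Gamma_sss = 1.475860, Gamma_sst = 0.035158, Gamma_stt = 0.000000, Gamma_tss = -0.000553, Gamma_tst = -0.000013, Gamma_ttt = 0.000000; k4 = (-0.129171, -2.000000, -0.042791, 0.000016)
  Y <- Y + (h/6)(k1 + 2k2 + 2k3 + k4): s = -0.0190, t = -0.8000, ds/dtau = -0.1292, dt/dtau = -2.0000
step 2:
  k1: at (s, t) = (-0.019010, -0.800000), (ds/dtau, dt/dtau) = (-0.129180, -1.999999); Gamma_sss = 1.475768, Gamma_sst = 0.035067, Gamma_stt = 0.000000, Gamma_tss = -0.000550, Gamma_tst = -0.000013, Gamma_ttt = 0.000000; k1 = (-0.129180, -1.999999, -0.042747, 0.000016)
  k2: at (s, t) = (-0.028698, -0.950000), (ds/dtau, dt/dtau) = (-0.132386, -1.999998); Gamma_sss = 1.787405, Gamma_sst = 0.053995, Gamma_stt = 0.000000, Gamma_tss = -0.001557, Gamma_tst = -0.000047, Gamma_ttt = 0.000000; k2 = (-0.132386, -1.999998, -0.059919, 0.000052)
  k3: at (s, t) = (-0.028939, -0.950000), (ds/dtau, dt/dtau) = (-0.133674, -1.999995); Gamma_sss = 1.788078, Gamma_sst = 0.054468, Gamma_stt = 0.000000, Gamma_tss = -0.001585, Gamma_tst = -0.000048, Gamma_ttt = 0.000000; k3 = (-0.133674, -1.999995, -0.061074, 0.000054)
  k4: at (s, t) = (-0.039061, -1.099999), (ds/dtau, dt/dtau) = (-0.138341, -1.999991); Gamma_sss = 2.124318, Gamma_sst = 0.075434, Gamma_stt = 0.000000, Gamma_tss = -0.003546, Gamma_tst = -0.000126, Gamma_ttt = 0.000000; k4 = (-0.138341, -1.999991, -0.082398, 0.000138)
  Y <- Y + (h/6)(k1 + 2k2 + 2k3 + k4): s = -0.0390, t = -1.1000, ds/dtau = -0.1384, dt/dtau = -2.0000
step 3:
  k1: at (s, t) = (-0.039001, -1.099999), (ds/dtau, dt/dtau) = (-0.138358, -1.999990); Gamma_sss = 2.124083, Gamma_sst = 0.075310, Gamma_stt = 0.000000, Gamma_tss = -0.003534, Gamma_tst = -0.000125, Gamma_ttt = 0.000000; k1 = (-0.138358, -1.999990, -0.082340, 0.000137)
  k2: at (s, t) = (-0.049378, -1.249999), (ds/dtau, dt/dtau) = (-0.144534, -1.999980); Gamma_sss = 2.491721, Gamma_sst = 0.098428, Gamma_stt = 0.000000, Gamma_tss = -0.006931, Gamma_tst = -0.000274, Gamma_ttt = 0.000000; k2 = (-0.144534, -1.999980, -0.108956, 0.000303)
  k3: at (s, t) = (-0.049841, -1.249998), (ds/dtau, dt/dtau) = (-0.146530, -1.999967); Gamma_sss = 2.494180, Gamma_sst = 0.099450, Gamma_stt = 0.000000, Gamma_tss = -0.007078, Gamma_tst = -0.000282, Gamma_ttt = 0.000000; k3 = (-0.146530, -1.999967, -0.111841, 0.000317)
  k4: at (s, t) = (-0.060980, -1.399995), (ds/dtau, dt/dtau) = (-0.155134, -1.999943); Gamma_sss = 2.906779, Gamma_sst = 0.126612, Gamma_stt = 0.000000, Gamma_tss = -0.013035, Gamma_tst = -0.000568, Gamma_ttt = 0.000000; k4 = (-0.155134, -1.999943, -0.148522, 0.000666)
  Y <- Y + (h/6)(k1 + 2k2 + 2k3 + k4): s = -0.0609, t = -1.4000, ds/dtau = -0.1552, dt/dtau = -1.9999


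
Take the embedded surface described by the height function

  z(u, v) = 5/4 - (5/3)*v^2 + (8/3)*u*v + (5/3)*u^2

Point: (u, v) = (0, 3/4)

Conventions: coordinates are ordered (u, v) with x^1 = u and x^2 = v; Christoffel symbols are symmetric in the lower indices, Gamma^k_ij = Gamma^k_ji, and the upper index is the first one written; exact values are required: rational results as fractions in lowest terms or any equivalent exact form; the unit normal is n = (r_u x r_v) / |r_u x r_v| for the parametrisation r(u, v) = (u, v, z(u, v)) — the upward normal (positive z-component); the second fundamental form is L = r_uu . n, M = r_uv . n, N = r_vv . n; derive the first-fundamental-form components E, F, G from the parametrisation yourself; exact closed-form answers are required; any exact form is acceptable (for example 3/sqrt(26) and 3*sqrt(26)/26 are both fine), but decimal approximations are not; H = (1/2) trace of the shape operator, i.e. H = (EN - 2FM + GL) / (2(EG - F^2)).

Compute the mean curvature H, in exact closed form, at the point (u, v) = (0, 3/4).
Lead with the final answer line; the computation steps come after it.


Answer: H = 82*sqrt(5)/405

z_u = 2, z_v = -5/2, z_uu = 10/3, z_uv = 8/3, z_vv = -10/3
E = 5, F = -5, G = 29/4; answer radicand W^2 = 45/4
unnormalised second-form numerators: l = 10/3, m = 8/3, n = -10/3; L = l/sqrt(45/4), and similarly M = m/sqrt(W^2), N = n/sqrt(W^2)
H = (E*n - 2*F*m + G*l) / (2*(EG - F^2)*sqrt(W^2)); E*n - 2*F*m + G*l = 205/6, EG - F^2 = 45/4, so H = (41/27)/sqrt(45/4)


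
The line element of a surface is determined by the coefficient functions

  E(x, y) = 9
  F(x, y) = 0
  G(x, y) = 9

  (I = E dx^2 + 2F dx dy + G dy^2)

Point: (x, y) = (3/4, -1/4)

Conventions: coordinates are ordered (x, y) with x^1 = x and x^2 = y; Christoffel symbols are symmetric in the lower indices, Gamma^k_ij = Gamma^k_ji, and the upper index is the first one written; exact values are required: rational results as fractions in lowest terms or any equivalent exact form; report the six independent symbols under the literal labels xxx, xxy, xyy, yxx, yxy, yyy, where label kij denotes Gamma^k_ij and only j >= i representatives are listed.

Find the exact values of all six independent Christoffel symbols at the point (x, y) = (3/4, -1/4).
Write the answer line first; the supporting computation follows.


Answer: Gamma_xxx = 0, Gamma_xxy = 0, Gamma_xyy = 0, Gamma_yxx = 0, Gamma_yxy = 0, Gamma_yyy = 0

E = 9, F = 0, G = 9 at the point
E_x = 0, E_y = 0, F_x = 0, F_y = 0, G_x = 0, G_y = 0
EG - F^2 = 81;  g^inv = (1/81) * [[9, 0], [0, 9]]
first-kind symbols [ij,l] = (1/2)(d_i g_jl + d_j g_il - d_l g_ij): [xx,x] = E_x/2 = 0, [xx,y] = F_x - E_y/2 = 0, [xy,x] = E_y/2 = 0, [xy,y] = G_x/2 = 0, [yy,x] = F_y - G_x/2 = 0, [yy,y] = G_y/2 = 0
Gamma^x_ij = (G*[ij,x] - F*[ij,y])/(EG - F^2), Gamma^y_ij = (E*[ij,y] - F*[ij,x])/(EG - F^2)


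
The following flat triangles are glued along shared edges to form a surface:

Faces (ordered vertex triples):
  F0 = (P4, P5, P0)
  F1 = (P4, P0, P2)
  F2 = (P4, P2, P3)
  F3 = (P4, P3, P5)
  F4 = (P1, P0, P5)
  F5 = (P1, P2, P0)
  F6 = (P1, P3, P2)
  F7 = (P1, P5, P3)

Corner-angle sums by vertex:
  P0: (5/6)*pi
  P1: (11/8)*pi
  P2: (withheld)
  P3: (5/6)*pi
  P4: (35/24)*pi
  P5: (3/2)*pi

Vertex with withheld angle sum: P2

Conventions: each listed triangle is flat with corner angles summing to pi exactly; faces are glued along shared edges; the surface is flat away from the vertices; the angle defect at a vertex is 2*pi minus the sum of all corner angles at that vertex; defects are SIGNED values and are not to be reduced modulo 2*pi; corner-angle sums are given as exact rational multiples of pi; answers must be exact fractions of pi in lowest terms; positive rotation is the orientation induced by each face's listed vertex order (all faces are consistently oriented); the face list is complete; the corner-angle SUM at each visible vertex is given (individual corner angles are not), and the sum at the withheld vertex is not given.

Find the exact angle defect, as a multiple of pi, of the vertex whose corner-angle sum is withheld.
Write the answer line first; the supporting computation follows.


Answer: defect(P2) = 0

V = 6, E = 12, F = 8; chi = V - E + F = 2
Gauss-Bonnet: total defect = 2*pi*chi = 4*pi; visible defects sum to 4*pi


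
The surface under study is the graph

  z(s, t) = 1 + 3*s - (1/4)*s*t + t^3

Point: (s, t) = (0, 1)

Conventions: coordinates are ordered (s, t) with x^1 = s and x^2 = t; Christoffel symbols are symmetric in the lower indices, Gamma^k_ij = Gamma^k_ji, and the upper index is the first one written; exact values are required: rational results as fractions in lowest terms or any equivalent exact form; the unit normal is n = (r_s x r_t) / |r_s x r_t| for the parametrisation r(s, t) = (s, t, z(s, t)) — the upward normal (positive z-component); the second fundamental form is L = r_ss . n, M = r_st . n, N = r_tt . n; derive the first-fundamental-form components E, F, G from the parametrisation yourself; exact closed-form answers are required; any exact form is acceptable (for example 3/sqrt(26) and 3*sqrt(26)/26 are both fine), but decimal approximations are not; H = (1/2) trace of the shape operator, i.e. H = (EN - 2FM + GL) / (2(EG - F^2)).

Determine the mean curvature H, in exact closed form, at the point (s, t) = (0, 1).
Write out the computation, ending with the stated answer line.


z_s = 11/4, z_t = 3, z_ss = 0, z_st = -1/4, z_tt = 6
E = 137/16, F = 33/4, G = 10; answer radicand W^2 = 281/16
unnormalised second-form numerators: l = 0, m = -1/4, n = 6; L = l/sqrt(281/16), and similarly M = m/sqrt(W^2), N = n/sqrt(W^2)
H = (E*n - 2*F*m + G*l) / (2*(EG - F^2)*sqrt(W^2)); E*n - 2*F*m + G*l = 111/2, EG - F^2 = 281/16, so H = (444/281)/sqrt(281/16)

Answer: H = 1776*sqrt(281)/78961


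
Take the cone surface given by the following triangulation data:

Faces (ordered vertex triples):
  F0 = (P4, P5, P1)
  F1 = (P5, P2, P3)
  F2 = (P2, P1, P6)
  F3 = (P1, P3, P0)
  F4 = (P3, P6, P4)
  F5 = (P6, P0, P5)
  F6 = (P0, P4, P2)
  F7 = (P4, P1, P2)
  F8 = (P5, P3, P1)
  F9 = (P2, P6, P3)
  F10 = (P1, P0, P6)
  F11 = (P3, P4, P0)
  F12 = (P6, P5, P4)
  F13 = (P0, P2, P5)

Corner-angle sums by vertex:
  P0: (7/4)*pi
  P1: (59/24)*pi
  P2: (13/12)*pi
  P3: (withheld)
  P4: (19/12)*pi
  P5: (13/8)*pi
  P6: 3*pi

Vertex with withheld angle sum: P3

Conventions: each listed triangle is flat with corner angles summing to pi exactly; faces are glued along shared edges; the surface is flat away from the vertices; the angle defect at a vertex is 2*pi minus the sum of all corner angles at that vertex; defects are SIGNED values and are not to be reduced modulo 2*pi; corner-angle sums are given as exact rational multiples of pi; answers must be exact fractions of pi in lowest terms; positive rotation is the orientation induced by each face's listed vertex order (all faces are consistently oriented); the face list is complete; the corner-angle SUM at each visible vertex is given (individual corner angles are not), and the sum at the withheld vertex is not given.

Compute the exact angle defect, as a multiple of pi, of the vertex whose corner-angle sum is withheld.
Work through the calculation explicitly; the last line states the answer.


V = 7, E = 21, F = 14; chi = V - E + F = 0
Gauss-Bonnet: total defect = 2*pi*chi = 0; visible defects sum to pi/2

Answer: defect(P3) = -pi/2


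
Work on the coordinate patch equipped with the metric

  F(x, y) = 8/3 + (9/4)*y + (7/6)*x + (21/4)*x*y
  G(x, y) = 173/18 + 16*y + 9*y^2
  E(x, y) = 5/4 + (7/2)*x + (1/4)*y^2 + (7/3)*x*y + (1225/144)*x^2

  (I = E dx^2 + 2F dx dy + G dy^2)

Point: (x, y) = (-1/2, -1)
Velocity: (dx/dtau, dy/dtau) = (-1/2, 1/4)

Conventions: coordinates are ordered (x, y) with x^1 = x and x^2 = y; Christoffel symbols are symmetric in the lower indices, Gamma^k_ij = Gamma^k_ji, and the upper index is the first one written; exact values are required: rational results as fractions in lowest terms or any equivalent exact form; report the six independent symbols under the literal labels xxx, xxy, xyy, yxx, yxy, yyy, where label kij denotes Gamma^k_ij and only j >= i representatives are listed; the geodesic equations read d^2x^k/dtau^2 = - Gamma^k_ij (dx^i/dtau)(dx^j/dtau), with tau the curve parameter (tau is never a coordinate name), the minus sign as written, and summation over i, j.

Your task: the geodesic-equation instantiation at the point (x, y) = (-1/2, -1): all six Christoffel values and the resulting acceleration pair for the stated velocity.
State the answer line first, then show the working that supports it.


Answer: Gamma_xxx = -16522/19733, Gamma_xxy = -22560/19733, Gamma_xyy = 15336/19733, Gamma_yxx = -9006/19733, Gamma_yxy = 21240/19733, Gamma_yyy = -21996/19733; accelerations (d^2x/dtau^2, d^2y/dtau^2) = (-2468/19733, 35745/78932)

E = 1753/576, F = 59/24, G = 47/18 at the point
E_x = -1057/144, E_y = -5/3, F_x = -49/12, F_y = -3/8, G_x = 0, G_y = -2
EG - F^2 = 19733/10368;  g^inv = (10368/19733) * [[47/18, -59/24], [-59/24, 1753/576]]
first-kind symbols [ij,l] = (1/2)(d_i g_jl + d_j g_il - d_l g_ij): [xx,x] = E_x/2 = -1057/288, [xx,y] = F_x - E_y/2 = -13/4, [xy,x] = E_y/2 = -5/6, [xy,y] = G_x/2 = 0, [yy,x] = F_y - G_x/2 = -3/8, [yy,y] = G_y/2 = -1
Gamma^x_ij = (G*[ij,x] - F*[ij,y])/(EG - F^2), Gamma^y_ij = (E*[ij,y] - F*[ij,x])/(EG - F^2)
Gamma_xxx = -16522/19733, Gamma_xxy = -22560/19733, Gamma_xyy = 15336/19733, Gamma_yxx = -9006/19733, Gamma_yxy = 21240/19733, Gamma_yyy = -21996/19733
d^2x/dtau^2 = -(Gamma_xxx*(-1/2)^2 + 2*Gamma_xxy*(-1/2)*(1/4) + Gamma_xyy*(1/4)^2) = -2468/19733
d^2y/dtau^2 = -(Gamma_yxx*(-1/2)^2 + 2*Gamma_yxy*(-1/2)*(1/4) + Gamma_yyy*(1/4)^2) = 35745/78932


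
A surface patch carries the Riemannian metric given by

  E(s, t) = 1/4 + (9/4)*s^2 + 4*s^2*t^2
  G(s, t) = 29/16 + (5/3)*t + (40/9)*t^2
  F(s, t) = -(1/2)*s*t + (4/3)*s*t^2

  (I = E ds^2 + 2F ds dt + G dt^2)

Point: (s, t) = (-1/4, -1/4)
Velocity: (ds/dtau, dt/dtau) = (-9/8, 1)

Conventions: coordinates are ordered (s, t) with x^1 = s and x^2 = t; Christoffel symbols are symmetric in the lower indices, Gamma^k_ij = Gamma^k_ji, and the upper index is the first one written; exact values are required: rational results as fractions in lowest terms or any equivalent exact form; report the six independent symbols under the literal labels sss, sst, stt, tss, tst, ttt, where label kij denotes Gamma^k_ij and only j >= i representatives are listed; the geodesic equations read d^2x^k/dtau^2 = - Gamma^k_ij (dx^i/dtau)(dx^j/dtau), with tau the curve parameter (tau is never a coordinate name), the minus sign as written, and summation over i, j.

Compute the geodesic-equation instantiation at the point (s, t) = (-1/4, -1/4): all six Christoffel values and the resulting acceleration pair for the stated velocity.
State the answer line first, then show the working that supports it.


Answer: Gamma_sss = -9510/6241, Gamma_sst = -964/6241, Gamma_stt = 13096/18723, Gamma_tss = 714/6241, Gamma_tst = -30/6241, Gamma_ttt = -900/6241; accelerations (d^2s/dtau^2, d^2t/dtau^2) = (528169/599136, -2277/199712)

E = 13/32, F = -5/96, G = 241/144 at the point
E_s = -5/4, E_t = -1/8, F_s = 5/24, F_t = 7/24, G_s = 0, G_t = -5/9
EG - F^2 = 6241/9216;  g^inv = (9216/6241) * [[241/144, 5/96], [5/96, 13/32]]
first-kind symbols [ij,l] = (1/2)(d_i g_jl + d_j g_il - d_l g_ij): [ss,s] = E_s/2 = -5/8, [ss,t] = F_s - E_t/2 = 13/48, [st,s] = E_t/2 = -1/16, [st,t] = G_s/2 = 0, [tt,s] = F_t - G_s/2 = 7/24, [tt,t] = G_t/2 = -5/18
Gamma^s_ij = (G*[ij,s] - F*[ij,t])/(EG - F^2), Gamma^t_ij = (E*[ij,t] - F*[ij,s])/(EG - F^2)
Gamma_sss = -9510/6241, Gamma_sst = -964/6241, Gamma_stt = 13096/18723, Gamma_tss = 714/6241, Gamma_tst = -30/6241, Gamma_ttt = -900/6241
d^2s/dtau^2 = -(Gamma_sss*(-9/8)^2 + 2*Gamma_sst*(-9/8)*(1) + Gamma_stt*(1)^2) = 528169/599136
d^2t/dtau^2 = -(Gamma_tss*(-9/8)^2 + 2*Gamma_tst*(-9/8)*(1) + Gamma_ttt*(1)^2) = -2277/199712


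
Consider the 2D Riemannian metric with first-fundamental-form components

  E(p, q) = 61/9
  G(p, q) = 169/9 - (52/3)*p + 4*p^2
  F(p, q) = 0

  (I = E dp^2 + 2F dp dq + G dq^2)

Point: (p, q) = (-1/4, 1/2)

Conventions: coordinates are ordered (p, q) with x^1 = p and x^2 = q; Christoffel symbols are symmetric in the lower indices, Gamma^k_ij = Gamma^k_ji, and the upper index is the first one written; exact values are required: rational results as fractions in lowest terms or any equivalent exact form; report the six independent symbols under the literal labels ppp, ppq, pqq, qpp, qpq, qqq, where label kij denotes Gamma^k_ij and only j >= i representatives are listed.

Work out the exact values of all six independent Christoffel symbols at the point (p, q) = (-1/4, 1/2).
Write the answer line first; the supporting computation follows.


Answer: Gamma_ppp = 0, Gamma_ppq = 0, Gamma_pqq = 87/61, Gamma_qpp = 0, Gamma_qpq = -12/29, Gamma_qqq = 0

E = 61/9, F = 0, G = 841/36 at the point
E_p = 0, E_q = 0, F_p = 0, F_q = 0, G_p = -58/3, G_q = 0
EG - F^2 = 51301/324;  g^inv = (324/51301) * [[841/36, 0], [0, 61/9]]
first-kind symbols [ij,l] = (1/2)(d_i g_jl + d_j g_il - d_l g_ij): [pp,p] = E_p/2 = 0, [pp,q] = F_p - E_q/2 = 0, [pq,p] = E_q/2 = 0, [pq,q] = G_p/2 = -29/3, [qq,p] = F_q - G_p/2 = 29/3, [qq,q] = G_q/2 = 0
Gamma^p_ij = (G*[ij,p] - F*[ij,q])/(EG - F^2), Gamma^q_ij = (E*[ij,q] - F*[ij,p])/(EG - F^2)


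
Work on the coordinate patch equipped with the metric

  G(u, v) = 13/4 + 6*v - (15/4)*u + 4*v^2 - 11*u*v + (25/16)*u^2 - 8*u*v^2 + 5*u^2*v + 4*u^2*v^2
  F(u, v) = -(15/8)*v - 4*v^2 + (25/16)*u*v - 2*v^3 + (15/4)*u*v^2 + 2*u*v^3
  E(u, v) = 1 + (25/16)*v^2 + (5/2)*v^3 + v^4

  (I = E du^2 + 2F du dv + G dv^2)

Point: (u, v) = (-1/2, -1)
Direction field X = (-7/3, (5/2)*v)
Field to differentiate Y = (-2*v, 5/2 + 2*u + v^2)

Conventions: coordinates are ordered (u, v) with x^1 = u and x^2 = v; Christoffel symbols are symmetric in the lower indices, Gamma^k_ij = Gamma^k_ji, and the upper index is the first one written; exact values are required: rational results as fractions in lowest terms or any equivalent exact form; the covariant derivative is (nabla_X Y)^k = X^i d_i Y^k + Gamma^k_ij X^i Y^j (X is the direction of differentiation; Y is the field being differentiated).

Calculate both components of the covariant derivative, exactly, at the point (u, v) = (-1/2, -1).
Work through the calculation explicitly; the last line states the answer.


E = 17/16, F = -7/32, G = 113/64 at the point
E_u = 0, E_v = 3/8, F_u = 3/16, F_v = 3/32, G_u = -21/16, G_v = -21/4
EG - F^2 = 117/64;  g^inv = (64/117) * [[113/64, 7/32], [7/32, 17/16]]
first-kind symbols [ij,l] = (1/2)(d_i g_jl + d_j g_il - d_l g_ij): [uu,u] = E_u/2 = 0, [uu,v] = F_u - E_v/2 = 0, [uv,u] = E_v/2 = 3/16, [uv,v] = G_u/2 = -21/32, [vv,u] = F_v - G_u/2 = 3/4, [vv,v] = G_v/2 = -21/8
Gamma^u_ij = (G*[ij,u] - F*[ij,v])/(EG - F^2), Gamma^v_ij = (E*[ij,v] - F*[ij,u])/(EG - F^2)
Gamma_uuu = 0, Gamma_uuv = 4/39, Gamma_uvv = 16/39, Gamma_vuu = 0, Gamma_vuv = -14/39, Gamma_vvv = -56/39
X = (-7/3, -5/2), Y = (2, 5/2) at the point

Answer: (nabla_X Y)^u = 155/117, (nabla_X Y)^v = 1544/117


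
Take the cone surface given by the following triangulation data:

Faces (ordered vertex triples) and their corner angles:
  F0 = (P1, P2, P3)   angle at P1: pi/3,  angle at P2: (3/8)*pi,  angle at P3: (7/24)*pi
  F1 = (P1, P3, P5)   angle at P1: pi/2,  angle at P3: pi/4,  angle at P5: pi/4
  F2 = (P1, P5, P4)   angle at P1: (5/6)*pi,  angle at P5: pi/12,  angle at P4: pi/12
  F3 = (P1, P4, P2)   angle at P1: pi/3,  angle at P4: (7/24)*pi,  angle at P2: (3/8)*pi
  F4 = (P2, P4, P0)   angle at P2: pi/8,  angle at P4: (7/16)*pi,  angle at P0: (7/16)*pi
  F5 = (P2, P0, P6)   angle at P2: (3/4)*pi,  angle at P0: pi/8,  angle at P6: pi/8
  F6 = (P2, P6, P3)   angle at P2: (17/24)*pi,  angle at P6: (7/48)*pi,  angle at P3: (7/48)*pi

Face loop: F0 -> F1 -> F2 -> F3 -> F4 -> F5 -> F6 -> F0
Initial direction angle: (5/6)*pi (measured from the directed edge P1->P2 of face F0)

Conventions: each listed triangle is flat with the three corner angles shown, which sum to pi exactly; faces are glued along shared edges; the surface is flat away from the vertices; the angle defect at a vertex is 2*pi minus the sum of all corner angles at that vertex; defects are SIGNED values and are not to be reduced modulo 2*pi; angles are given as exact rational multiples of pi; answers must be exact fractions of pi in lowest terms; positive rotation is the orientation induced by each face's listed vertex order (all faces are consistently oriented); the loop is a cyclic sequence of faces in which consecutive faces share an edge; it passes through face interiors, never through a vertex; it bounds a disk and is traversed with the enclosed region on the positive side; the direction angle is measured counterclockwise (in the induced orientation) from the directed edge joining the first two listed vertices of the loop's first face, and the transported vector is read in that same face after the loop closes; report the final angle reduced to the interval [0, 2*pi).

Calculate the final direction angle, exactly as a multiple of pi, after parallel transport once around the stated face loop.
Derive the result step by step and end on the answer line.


enclosed vertex P1: corner angles sum to 2*pi, defect = 2*pi - 2*pi = 0
enclosed vertex P2: corner angles sum to (7/3)*pi, defect = 2*pi - (7/3)*pi = -pi/3
final direction = starting direction + enclosed defect total, reduced mod 2*pi (induced orientation)
final angle = (5/6)*pi - pi/3 = pi/2 (mod 2*pi)

Answer: final direction angle = pi/2


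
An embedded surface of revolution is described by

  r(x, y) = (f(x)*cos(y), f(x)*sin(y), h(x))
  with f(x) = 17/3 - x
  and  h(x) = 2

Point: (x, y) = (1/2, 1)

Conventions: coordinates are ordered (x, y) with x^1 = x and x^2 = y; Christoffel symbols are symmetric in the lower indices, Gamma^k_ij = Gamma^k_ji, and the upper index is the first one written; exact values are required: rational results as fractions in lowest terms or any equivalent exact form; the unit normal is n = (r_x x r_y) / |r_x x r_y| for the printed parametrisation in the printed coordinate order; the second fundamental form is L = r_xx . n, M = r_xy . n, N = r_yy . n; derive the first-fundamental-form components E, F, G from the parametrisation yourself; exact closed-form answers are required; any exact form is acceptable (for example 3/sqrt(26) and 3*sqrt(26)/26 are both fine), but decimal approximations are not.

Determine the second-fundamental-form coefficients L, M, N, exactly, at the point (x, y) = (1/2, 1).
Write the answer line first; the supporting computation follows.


Answer: L = 0, M = 0, N = 0

f = 31/6, f' = -1, f'' = 0, h' = 0, h'' = 0
E = 1, F = 0, G = 961/36; answer radicand W^2 = 1
unnormalised second-form numerators: l = 0, m = 0, n = 0; L = l/sqrt(1), and similarly M = m/sqrt(W^2), N = n/sqrt(W^2)


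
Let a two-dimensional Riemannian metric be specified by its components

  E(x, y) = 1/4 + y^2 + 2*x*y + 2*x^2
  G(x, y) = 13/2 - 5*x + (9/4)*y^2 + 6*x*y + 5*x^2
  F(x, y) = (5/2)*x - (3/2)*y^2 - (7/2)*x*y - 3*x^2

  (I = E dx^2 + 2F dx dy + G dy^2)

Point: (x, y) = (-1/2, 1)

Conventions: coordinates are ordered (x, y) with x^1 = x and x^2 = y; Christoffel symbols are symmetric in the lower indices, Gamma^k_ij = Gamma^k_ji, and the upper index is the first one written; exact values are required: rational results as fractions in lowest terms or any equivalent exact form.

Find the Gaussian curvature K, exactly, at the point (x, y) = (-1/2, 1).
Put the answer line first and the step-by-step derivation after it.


Answer: K = -2024/845

E = 3/4, F = -7/4, G = 19/2, EG - F^2 = 65/16 at the point
E_x = 0, E_y = 1, F_x = 2, F_y = -5/4, G_x = -4, G_y = 3/2
E_yy = 2, F_xy = -7/2, G_xx = 10
Evaluate Brioschi's two determinant matrices M1, M2 and divide by (EG - F^2)^2.
M1 = [[-E_yy/2 + F_xy - G_xx/2, E_x/2, F_x - E_y/2], [F_y - G_x/2, E, F], [G_y/2, F, G]] = [[-19/2, 0, 3/2], [3/4, 3/4, -7/4], [3/4, -7/4, 19/2]]; det M1 = -1325/32
M2 = [[0, E_y/2, G_x/2], [E_y/2, E, F], [G_x/2, F, G]] = [[0, 1/2, -2], [1/2, 3/4, -7/4], [-2, -7/4, 19/2]]; det M2 = -15/8
det M1 - det M2 = -1265/32; K = -1265/32 / (65/16)^2 = -2024/845


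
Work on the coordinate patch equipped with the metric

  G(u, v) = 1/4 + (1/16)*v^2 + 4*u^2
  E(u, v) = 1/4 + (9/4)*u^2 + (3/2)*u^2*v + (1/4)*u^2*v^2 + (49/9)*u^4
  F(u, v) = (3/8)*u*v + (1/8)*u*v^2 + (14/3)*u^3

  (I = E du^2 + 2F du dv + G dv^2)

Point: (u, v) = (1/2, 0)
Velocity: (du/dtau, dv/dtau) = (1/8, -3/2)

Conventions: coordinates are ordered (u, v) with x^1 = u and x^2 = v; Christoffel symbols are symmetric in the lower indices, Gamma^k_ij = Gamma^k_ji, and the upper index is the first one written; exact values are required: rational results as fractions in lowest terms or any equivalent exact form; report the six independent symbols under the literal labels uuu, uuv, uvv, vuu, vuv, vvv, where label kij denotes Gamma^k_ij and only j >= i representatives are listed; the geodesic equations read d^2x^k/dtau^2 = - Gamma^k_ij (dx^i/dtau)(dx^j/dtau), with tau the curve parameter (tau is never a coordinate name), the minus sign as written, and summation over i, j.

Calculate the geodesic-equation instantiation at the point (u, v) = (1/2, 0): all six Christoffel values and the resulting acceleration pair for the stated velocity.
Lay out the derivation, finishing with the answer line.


E = 83/72, F = 7/12, G = 5/4 at the point
E_u = 179/36, E_v = 3/8, F_u = 7/2, F_v = 3/16, G_u = 4, G_v = 0
EG - F^2 = 317/288;  g^inv = (288/317) * [[5/4, -7/12], [-7/12, 83/72]]
first-kind symbols [ij,l] = (1/2)(d_i g_jl + d_j g_il - d_l g_ij): [uu,u] = E_u/2 = 179/72, [uu,v] = F_u - E_v/2 = 53/16, [uv,u] = E_v/2 = 3/16, [uv,v] = G_u/2 = 2, [vv,u] = F_v - G_u/2 = -29/16, [vv,v] = G_v/2 = 0
Gamma^u_ij = (G*[ij,u] - F*[ij,v])/(EG - F^2), Gamma^v_ij = (E*[ij,v] - F*[ij,u])/(EG - F^2)
Gamma_uuu = 677/634, Gamma_uuv = -537/634, Gamma_uvv = -1305/634, Gamma_vuu = 8185/3804, Gamma_vuv = 1265/634, Gamma_vvv = 609/634
d^2u/dtau^2 = -(Gamma_uuu*(1/8)^2 + 2*Gamma_uuv*(1/8)*(-3/2) + Gamma_uvv*(-3/2)^2) = 174355/40576
d^2v/dtau^2 = -(Gamma_vuu*(1/8)^2 + 2*Gamma_vuv*(1/8)*(-3/2) + Gamma_vvv*(-3/2)^2) = -352201/243456

Answer: Gamma_uuu = 677/634, Gamma_uuv = -537/634, Gamma_uvv = -1305/634, Gamma_vuu = 8185/3804, Gamma_vuv = 1265/634, Gamma_vvv = 609/634; accelerations (d^2u/dtau^2, d^2v/dtau^2) = (174355/40576, -352201/243456)


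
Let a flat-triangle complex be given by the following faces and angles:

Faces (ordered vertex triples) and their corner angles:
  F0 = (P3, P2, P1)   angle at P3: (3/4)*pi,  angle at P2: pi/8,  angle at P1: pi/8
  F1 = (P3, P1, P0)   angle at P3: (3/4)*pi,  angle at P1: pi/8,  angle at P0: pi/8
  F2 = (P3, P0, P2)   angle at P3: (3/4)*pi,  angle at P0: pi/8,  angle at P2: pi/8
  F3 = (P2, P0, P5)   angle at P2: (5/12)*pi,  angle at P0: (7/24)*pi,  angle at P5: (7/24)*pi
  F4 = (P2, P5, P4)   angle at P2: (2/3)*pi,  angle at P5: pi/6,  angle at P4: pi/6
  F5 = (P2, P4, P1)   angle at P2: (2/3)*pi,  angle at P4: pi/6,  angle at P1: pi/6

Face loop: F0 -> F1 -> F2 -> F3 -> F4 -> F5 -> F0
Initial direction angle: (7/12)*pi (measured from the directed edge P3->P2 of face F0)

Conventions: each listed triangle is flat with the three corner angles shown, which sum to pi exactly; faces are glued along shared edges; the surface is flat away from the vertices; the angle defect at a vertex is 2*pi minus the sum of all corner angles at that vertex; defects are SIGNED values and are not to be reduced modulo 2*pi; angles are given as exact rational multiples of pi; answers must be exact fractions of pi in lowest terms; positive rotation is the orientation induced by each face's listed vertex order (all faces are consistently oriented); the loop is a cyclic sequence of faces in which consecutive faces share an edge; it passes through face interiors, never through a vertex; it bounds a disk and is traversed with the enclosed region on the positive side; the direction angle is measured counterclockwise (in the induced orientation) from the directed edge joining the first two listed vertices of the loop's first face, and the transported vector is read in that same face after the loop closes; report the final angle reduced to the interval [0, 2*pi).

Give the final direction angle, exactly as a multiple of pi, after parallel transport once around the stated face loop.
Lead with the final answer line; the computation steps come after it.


Answer: final direction angle = pi/3

enclosed vertex P2: corner angles sum to 2*pi, defect = 2*pi - 2*pi = 0
enclosed vertex P3: corner angles sum to (9/4)*pi, defect = 2*pi - (9/4)*pi = -pi/4
by Gauss-Bonnet the loop rotates the vector by the enclosed defect sum (positive orientation, mod 2*pi)
final angle = (7/12)*pi - pi/4 = pi/3 (mod 2*pi)


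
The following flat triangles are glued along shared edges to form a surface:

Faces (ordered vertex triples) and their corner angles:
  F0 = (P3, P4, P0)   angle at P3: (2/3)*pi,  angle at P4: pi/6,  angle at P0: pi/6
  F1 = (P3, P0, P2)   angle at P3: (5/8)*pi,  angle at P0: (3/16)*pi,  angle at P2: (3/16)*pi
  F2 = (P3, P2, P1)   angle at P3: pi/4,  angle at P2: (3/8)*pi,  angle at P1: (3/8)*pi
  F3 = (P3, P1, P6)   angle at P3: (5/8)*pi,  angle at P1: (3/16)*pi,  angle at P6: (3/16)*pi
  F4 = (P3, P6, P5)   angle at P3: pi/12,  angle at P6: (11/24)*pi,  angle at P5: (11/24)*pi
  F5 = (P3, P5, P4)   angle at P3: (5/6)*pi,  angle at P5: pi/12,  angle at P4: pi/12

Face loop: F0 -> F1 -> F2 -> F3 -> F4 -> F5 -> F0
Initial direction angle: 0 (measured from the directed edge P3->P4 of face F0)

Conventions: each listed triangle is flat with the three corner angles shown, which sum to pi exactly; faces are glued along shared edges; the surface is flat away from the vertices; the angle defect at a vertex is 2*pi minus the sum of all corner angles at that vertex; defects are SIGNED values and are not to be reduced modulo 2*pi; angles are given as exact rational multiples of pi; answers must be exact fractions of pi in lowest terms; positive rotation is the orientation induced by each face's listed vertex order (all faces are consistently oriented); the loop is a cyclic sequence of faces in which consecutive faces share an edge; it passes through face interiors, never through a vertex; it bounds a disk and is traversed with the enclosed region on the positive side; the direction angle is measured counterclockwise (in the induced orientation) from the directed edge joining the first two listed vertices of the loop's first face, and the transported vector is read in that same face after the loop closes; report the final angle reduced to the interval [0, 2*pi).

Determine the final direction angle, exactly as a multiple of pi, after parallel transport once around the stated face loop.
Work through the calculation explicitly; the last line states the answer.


enclosed vertex P3: corner angles sum to (37/12)*pi, defect = 2*pi - (37/12)*pi = (-13/12)*pi
transport around the loop rotates by the sum of enclosed defects; add to the initial angle mod 2*pi
final angle = 0 - (13/12)*pi = (11/12)*pi (mod 2*pi)

Answer: final direction angle = (11/12)*pi
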